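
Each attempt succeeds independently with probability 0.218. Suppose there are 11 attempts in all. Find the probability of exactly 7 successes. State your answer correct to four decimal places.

X ~ Binomial(n=11, p=0.218).
P(X=7) = C(11,7) · p^7 · (1−p)^4
= 330 · 2.3399e-05 · 0.37396 = 0.002888

0.0029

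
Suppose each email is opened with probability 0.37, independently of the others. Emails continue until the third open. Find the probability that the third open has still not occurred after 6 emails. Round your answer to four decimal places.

Needing more than 6 emails ⇔ fewer than 3 successes in the first 6. With X ~ Binomial(6, 0.37), P(Y > 6) = P(X ≤ 2).
  k=0: C(6,0)·0.37^0·0.63^6 = 0.062524
  k=1: C(6,1)·0.37^1·0.63^5 = 0.220321
  k=2: C(6,2)·0.37^2·0.63^4 = 0.323487
P(X ≤ 2) = 0.606331

0.6063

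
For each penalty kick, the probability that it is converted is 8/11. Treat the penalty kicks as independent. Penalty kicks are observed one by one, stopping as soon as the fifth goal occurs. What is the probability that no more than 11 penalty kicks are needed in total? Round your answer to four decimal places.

0.9874

Finishing within 11 penalty kicks ⇔ at least 5 successes in the first 11. With X ~ Binomial(11, 0.727273), P(Y ≤ 11) = 1 − P(X ≤ 4).
  k=0: C(11,0)·0.727273^0·0.272727^11 = 0.000001
  k=1: C(11,1)·0.727273^1·0.272727^10 = 0.000018
  k=2: C(11,2)·0.727273^2·0.272727^9 = 0.000243
  k=3: C(11,3)·0.727273^3·0.272727^8 = 0.001943
  k=4: C(11,4)·0.727273^4·0.272727^7 = 0.010361
1 − 0.012565 = 0.987435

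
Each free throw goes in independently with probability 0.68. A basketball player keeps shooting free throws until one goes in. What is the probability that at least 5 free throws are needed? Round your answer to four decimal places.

0.0105

Y = number of free throws to the first success; geometric, p = 0.68.
P(Y > 4) = P(first 4 all fail) = (1−p)^4 = 0.010486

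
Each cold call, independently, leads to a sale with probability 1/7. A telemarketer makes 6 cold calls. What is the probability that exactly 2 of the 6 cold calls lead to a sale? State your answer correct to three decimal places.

0.165

X ~ Binomial(n=6, p=0.142857).
P(X=2) = C(6,2) · p^2 · (1−p)^4
= 15 · 0.020408 · 0.53978 = 0.16524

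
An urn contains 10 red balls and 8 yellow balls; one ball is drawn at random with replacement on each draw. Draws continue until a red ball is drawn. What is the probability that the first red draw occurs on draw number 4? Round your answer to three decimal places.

Geometric (trials to first success), p = 0.555556.
P(Y = 4) = (1−p)^3 · p = 0.087791 · 0.555556 = 0.04877

0.049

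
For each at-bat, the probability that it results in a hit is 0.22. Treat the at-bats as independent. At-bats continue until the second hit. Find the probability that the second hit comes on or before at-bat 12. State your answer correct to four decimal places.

Finishing within 12 at-bats ⇔ at least 2 successes in the first 12. With X ~ Binomial(12, 0.22), P(Y ≤ 12) = 1 − P(X ≤ 1).
  k=0: C(12,0)·0.22^0·0.78^12 = 0.050715
  k=1: C(12,1)·0.22^1·0.78^11 = 0.171650
1 − 0.222365 = 0.777635

0.7776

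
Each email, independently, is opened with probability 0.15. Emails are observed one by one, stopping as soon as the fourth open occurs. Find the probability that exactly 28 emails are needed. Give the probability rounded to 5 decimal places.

Y = trial on which the fourth success occurs; negative binomial, r=4, p=0.15.
P(Y=28) = C(27,3) · p^4 · (1−p)^24
= 2925 · 0.00050625 · 0.020233 = 0.0299602

0.02996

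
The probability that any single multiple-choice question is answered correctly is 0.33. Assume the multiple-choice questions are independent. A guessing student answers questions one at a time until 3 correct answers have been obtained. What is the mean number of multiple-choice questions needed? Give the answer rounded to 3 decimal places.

Y = total multiple-choice questions until the third success; negative binomial with r=3, p=0.33.
E[Y] = r / p = 3 / 0.33 = 9.09091

9.091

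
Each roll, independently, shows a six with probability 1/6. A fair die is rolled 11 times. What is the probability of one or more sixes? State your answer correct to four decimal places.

P(at least one) = 1 − P(none) = 1 − (1 − 0.166667)^11
= 1 − 0.134588 = 0.865412

0.8654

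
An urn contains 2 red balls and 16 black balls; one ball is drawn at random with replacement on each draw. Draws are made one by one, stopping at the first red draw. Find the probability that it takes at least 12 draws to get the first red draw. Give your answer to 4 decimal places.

Y = number of draws to the first success; geometric, p = 0.111111.
P(Y > 11) = P(first 11 all fail) = (1−p)^11 = 0.273730

0.2737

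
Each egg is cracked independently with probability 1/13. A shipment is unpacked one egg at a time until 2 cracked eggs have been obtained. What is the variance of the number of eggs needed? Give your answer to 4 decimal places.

312.0000

Y = total eggs until the second success; negative binomial with r=2, p=0.076923.
Var(Y) = r(1−p)/p² = 2·0.923077 / 0.076923² = 312.000000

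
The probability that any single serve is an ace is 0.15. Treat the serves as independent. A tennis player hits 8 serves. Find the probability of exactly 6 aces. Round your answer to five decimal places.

0.00023

X ~ Binomial(n=8, p=0.15).
P(X=6) = C(8,6) · p^6 · (1−p)^2
= 28 · 1.1391e-05 · 0.7225 = 0.0002304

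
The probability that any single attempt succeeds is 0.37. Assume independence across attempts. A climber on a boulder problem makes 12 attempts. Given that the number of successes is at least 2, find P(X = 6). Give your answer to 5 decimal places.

X ~ Binomial(12, 0.37). Want P(X=6 | X≥2) = P(X=6) / P(X≥2).
P(X=6) = C(12,6)·0.37^6·0.63^6 = 0.1482264
P(X≥2) = 1 − 0.0039092 − 0.0275505 = 0.9685403
Ratio = 0.1482264 / 0.9685403 = 0.1530410

0.15304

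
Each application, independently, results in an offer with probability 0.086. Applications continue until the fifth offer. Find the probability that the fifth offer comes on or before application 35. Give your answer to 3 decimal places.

0.179

Finishing within 35 applications ⇔ at least 5 successes in the first 35. With X ~ Binomial(35, 0.086), P(Y ≤ 35) = 1 − P(X ≤ 4).
  k=0: C(35,0)·0.086^0·0.914^35 = 0.04297
  k=1: C(35,1)·0.086^1·0.914^34 = 0.14149
  k=2: C(35,2)·0.086^2·0.914^33 = 0.22633
  k=3: C(35,3)·0.086^3·0.914^32 = 0.23425
  k=4: C(35,4)·0.086^4·0.914^31 = 0.17633
1 − 0.82137 = 0.17863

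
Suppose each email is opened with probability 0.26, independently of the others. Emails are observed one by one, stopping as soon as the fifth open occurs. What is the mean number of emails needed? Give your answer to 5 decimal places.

19.23077

Y = total emails until the fifth success; negative binomial with r=5, p=0.26.
E[Y] = r / p = 5 / 0.26 = 19.2307692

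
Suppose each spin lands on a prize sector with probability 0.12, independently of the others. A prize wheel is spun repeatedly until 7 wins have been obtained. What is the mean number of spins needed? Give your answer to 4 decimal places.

58.3333

Y = total spins until the seventh success; negative binomial with r=7, p=0.12.
E[Y] = r / p = 7 / 0.12 = 58.333333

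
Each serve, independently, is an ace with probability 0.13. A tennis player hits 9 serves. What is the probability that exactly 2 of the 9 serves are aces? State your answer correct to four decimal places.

0.2295

X ~ Binomial(n=9, p=0.13).
P(X=2) = C(9,2) · p^2 · (1−p)^7
= 36 · 0.0169 · 0.37725 = 0.229522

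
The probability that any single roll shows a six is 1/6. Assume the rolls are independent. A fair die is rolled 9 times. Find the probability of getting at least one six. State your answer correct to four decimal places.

0.8062

P(at least one) = 1 − P(none) = 1 − (1 − 0.166667)^9
= 1 − 0.193807 = 0.806193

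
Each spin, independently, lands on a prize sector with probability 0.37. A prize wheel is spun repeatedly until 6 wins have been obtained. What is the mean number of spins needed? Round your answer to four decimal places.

16.2162

Y = total spins until the sixth success; negative binomial with r=6, p=0.37.
E[Y] = r / p = 6 / 0.37 = 16.216216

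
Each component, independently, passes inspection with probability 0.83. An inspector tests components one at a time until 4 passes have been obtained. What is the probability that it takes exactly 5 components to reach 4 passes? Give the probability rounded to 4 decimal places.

0.3227

Y = trial on which the fourth success occurs; negative binomial, r=4, p=0.83.
P(Y=5) = C(4,3) · p^4 · (1−p)^1
= 4 · 0.47458 · 0.17 = 0.322717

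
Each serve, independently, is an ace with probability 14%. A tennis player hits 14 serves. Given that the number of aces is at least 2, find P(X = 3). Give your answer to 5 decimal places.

0.31522

X ~ Binomial(14, 0.14). Want P(X=3 | X≥2) = P(X=3) / P(X≥2).
P(X=3) = C(14,3)·0.14^3·0.86^11 = 0.1900940
P(X≥2) = 1 − 0.1210538 − 0.2758900 = 0.6030562
Ratio = 0.1900940 / 0.6030562 = 0.3152177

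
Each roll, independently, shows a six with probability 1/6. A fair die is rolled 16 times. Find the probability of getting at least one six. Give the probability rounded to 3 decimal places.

0.946

P(at least one) = 1 − P(none) = 1 − (1 − 0.166667)^16
= 1 − 0.05409 = 0.94591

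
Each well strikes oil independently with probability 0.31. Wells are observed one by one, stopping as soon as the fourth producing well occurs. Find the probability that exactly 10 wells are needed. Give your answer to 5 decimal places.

Y = trial on which the fourth success occurs; negative binomial, r=4, p=0.31.
P(Y=10) = C(9,3) · p^4 · (1−p)^6
= 84 · 0.0092352 · 0.10792 = 0.0837183

0.08372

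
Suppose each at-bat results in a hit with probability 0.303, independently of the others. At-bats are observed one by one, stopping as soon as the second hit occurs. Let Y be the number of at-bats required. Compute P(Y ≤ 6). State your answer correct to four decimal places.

0.5863

Finishing within 6 at-bats ⇔ at least 2 successes in the first 6. With X ~ Binomial(6, 0.303), P(Y ≤ 6) = 1 − P(X ≤ 1).
  k=0: C(6,0)·0.303^0·0.697^6 = 0.114656
  k=1: C(6,1)·0.303^1·0.697^5 = 0.299060
1 − 0.413716 = 0.586284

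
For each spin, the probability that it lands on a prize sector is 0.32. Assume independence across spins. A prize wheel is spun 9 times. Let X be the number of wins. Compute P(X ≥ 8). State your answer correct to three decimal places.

X ~ Binomial(9, 0.32); P(X ≥ 8) = Σ C(9,k) p^k (1−p)^(9−k) over k:
  k=8: C(9,8)·0.32^8·0.68^1 = 0.00067
  k=9: C(9,9)·0.32^9·0.68^0 = 0.00004
Total = 0.00071

0.001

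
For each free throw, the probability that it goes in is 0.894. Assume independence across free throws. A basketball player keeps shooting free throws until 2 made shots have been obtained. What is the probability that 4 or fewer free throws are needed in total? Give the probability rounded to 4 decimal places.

0.9956

Finishing within 4 free throws ⇔ at least 2 successes in the first 4. With X ~ Binomial(4, 0.894), P(Y ≤ 4) = 1 − P(X ≤ 1).
  k=0: C(4,0)·0.894^0·0.106^4 = 0.000126
  k=1: C(4,1)·0.894^1·0.106^3 = 0.004259
1 − 0.004385 = 0.995615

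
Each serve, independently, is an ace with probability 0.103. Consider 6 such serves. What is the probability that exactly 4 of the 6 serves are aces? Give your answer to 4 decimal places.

X ~ Binomial(n=6, p=0.103).
P(X=4) = C(6,4) · p^4 · (1−p)^2
= 15 · 0.00011255 · 0.80461 = 0.001358

0.0014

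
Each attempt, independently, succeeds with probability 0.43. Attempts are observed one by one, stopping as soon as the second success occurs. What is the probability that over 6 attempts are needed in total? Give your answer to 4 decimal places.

Needing more than 6 attempts ⇔ fewer than 2 successes in the first 6. With X ~ Binomial(6, 0.43), P(Y > 6) = P(X ≤ 1).
  k=0: C(6,0)·0.43^0·0.57^6 = 0.034296
  k=1: C(6,1)·0.43^1·0.57^5 = 0.155237
P(X ≤ 1) = 0.189533

0.1895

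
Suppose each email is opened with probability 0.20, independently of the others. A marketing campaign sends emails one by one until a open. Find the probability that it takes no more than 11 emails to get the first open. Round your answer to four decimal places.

Y = number of emails to the first success; geometric, p = 0.20.
P(Y ≤ 11) = 1 − (1−p)^11 = 1 − 0.085899 = 0.914101

0.9141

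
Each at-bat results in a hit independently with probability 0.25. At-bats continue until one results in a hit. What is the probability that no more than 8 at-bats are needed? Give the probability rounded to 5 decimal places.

Y = number of at-bats to the first success; geometric, p = 0.25.
P(Y ≤ 8) = 1 − (1−p)^8 = 1 − 0.1001129 = 0.8998871

0.89989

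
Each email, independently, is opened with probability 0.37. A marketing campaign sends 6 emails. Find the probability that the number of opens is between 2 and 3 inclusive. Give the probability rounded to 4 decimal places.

0.5768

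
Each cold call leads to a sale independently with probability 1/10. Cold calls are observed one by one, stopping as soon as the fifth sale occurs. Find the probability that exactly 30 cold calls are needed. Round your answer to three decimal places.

0.017

Y = trial on which the fifth success occurs; negative binomial, r=5, p=0.10.
P(Y=30) = C(29,4) · p^5 · (1−p)^25
= 23751 · 1e-05 · 0.07179 = 0.01705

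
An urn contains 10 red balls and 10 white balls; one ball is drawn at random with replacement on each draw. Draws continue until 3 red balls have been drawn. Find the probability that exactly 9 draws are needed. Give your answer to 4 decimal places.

Y = trial on which the third success occurs; negative binomial, r=3, p=0.50.
P(Y=9) = C(8,2) · p^3 · (1−p)^6
= 28 · 0.125 · 0.015625 = 0.054688

0.0547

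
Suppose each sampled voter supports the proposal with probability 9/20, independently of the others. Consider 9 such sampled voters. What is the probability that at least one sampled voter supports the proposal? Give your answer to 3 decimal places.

P(at least one) = 1 − P(none) = 1 − (1 − 0.45)^9
= 1 − 0.00461 = 0.99539

0.995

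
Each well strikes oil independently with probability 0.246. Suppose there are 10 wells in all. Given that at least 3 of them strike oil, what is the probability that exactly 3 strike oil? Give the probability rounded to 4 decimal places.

0.5353

X ~ Binomial(10, 0.246). Want P(X=3 | X≥3) = P(X=3) / P(X≥3).
P(X=3) = C(10,3)·0.246^3·0.754^7 = 0.247506
P(X≥3) = 1 − 0.059390 − 0.193766 − 0.284481 = 0.462363
Ratio = 0.247506 / 0.462363 = 0.535307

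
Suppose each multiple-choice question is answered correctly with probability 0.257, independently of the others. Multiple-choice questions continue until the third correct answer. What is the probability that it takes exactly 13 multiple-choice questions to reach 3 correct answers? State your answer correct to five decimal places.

0.05744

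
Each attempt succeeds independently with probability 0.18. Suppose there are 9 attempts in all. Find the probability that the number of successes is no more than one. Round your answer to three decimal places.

X ~ Binomial(9, 0.18); P(X ≤ 1) = Σ C(9,k) p^k (1−p)^(9−k) over k:
  k=0: C(9,0)·0.18^0·0.82^9 = 0.16762
  k=1: C(9,1)·0.18^1·0.82^8 = 0.33115
Total = 0.49877

0.499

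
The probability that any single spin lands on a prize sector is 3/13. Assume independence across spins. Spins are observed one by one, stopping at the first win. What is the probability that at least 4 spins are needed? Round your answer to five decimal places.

0.45517

Y = number of spins to the first success; geometric, p = 0.230769.
P(Y > 3) = P(first 3 all fail) = (1−p)^3 = 0.4551661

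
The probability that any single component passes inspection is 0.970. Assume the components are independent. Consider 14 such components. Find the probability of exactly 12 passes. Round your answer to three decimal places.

X ~ Binomial(n=14, p=0.97).
P(X=12) = C(14,12) · p^12 · (1−p)^2
= 91 · 0.69384 · 0.0009 = 0.05683

0.057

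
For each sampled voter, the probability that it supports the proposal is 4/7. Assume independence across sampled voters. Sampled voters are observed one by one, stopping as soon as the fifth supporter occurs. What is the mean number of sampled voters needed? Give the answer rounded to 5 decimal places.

8.75000

Y = total sampled voters until the fifth success; negative binomial with r=5, p=0.571429.
E[Y] = r / p = 5 / 0.571429 = 8.7500000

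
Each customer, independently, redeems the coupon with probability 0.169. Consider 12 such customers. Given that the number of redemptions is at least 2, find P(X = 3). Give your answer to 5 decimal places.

X ~ Binomial(12, 0.169). Want P(X=3 | X≥2) = P(X=3) / P(X≥2).
P(X=3) = C(12,3)·0.169^3·0.831^9 = 0.2006744
P(X≥2) = 1 − 0.1084457 − 0.2646545 = 0.6268999
Ratio = 0.2006744 / 0.6268999 = 0.3201060

0.32011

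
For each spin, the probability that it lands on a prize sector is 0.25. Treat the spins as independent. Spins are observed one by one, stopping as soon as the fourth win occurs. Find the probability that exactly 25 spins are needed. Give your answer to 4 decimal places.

Y = trial on which the fourth success occurs; negative binomial, r=4, p=0.25.
P(Y=25) = C(24,3) · p^4 · (1−p)^21
= 2024 · 0.0039062 · 0.0023784 = 0.018804

0.0188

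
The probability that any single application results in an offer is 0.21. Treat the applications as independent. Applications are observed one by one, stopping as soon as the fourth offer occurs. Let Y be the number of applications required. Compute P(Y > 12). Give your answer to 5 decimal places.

Needing more than 12 applications ⇔ fewer than 4 successes in the first 12. With X ~ Binomial(12, 0.21), P(Y > 12) = P(X ≤ 3).
  k=0: C(12,0)·0.21^0·0.79^12 = 0.0590915
  k=1: C(12,1)·0.21^1·0.79^11 = 0.1884944
  k=2: C(12,2)·0.21^2·0.79^10 = 0.2755836
  k=3: C(12,3)·0.21^3·0.79^9 = 0.2441880
P(X ≤ 3) = 0.7673576

0.76736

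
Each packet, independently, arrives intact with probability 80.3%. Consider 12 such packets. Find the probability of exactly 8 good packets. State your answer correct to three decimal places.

X ~ Binomial(n=12, p=0.803).
P(X=8) = C(12,8) · p^8 · (1−p)^4
= 495 · 0.17287 · 0.0015061 = 0.12888

0.129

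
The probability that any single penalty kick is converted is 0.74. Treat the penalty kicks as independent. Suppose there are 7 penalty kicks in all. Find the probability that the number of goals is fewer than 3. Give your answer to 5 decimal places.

0.01534

X ~ Binomial(7, 0.74); P(X ≤ 2) = Σ C(7,k) p^k (1−p)^(7−k) over k:
  k=0: C(7,0)·0.74^0·0.26^7 = 0.0000803
  k=1: C(7,1)·0.74^1·0.26^6 = 0.0016002
  k=2: C(7,2)·0.74^2·0.26^5 = 0.0136631
Total = 0.0153436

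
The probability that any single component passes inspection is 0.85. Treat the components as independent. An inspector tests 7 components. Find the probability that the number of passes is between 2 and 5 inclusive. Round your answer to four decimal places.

X ~ Binomial(7, 0.85); P(2 ≤ X ≤ 5) = Σ C(7,k) p^k (1−p)^(7−k) over k:
  k=2: C(7,2)·0.85^2·0.15^5 = 0.001152
  k=3: C(7,3)·0.85^3·0.15^4 = 0.010882
  k=4: C(7,4)·0.85^4·0.15^3 = 0.061662
  k=5: C(7,5)·0.85^5·0.15^2 = 0.209651
Total = 0.283346

0.2833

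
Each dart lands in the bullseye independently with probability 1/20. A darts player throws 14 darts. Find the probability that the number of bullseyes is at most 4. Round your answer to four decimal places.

0.9996

X ~ Binomial(14, 0.05); P(X ≤ 4) = Σ C(14,k) p^k (1−p)^(14−k) over k:
  k=0: C(14,0)·0.05^0·0.95^14 = 0.487675
  k=1: C(14,1)·0.05^1·0.95^13 = 0.359339
  k=2: C(14,2)·0.05^2·0.95^12 = 0.122932
  k=3: C(14,3)·0.05^3·0.95^11 = 0.025880
  k=4: C(14,4)·0.05^4·0.95^10 = 0.003746
Total = 0.999573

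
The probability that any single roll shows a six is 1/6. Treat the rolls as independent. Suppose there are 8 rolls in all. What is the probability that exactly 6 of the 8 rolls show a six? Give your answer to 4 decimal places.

0.0004

X ~ Binomial(n=8, p=0.166667).
P(X=6) = C(8,6) · p^6 · (1−p)^2
= 28 · 2.1433e-05 · 0.69444 = 0.000417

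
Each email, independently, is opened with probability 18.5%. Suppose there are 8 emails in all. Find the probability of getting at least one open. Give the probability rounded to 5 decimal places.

0.80535

P(at least one) = 1 − P(none) = 1 − (1 − 0.185)^8
= 1 − 0.1946529 = 0.8053471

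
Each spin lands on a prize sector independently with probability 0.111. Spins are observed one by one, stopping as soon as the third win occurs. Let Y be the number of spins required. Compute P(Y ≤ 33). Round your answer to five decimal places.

0.72502

Finishing within 33 spins ⇔ at least 3 successes in the first 33. With X ~ Binomial(33, 0.111), P(Y ≤ 33) = 1 − P(X ≤ 2).
  k=0: C(33,0)·0.111^0·0.889^33 = 0.0205948
  k=1: C(33,1)·0.111^1·0.889^32 = 0.0848581
  k=2: C(33,2)·0.111^2·0.889^31 = 0.1695253
1 − 0.2749782 = 0.7250218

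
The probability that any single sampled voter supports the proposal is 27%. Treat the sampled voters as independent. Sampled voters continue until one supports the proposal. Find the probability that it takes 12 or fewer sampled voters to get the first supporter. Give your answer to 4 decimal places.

Y = number of sampled voters to the first success; geometric, p = 0.27.
P(Y ≤ 12) = 1 − (1−p)^12 = 1 − 0.022902 = 0.977098

0.9771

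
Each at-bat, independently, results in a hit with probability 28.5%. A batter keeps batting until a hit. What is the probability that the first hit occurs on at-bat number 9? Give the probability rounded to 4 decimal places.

Geometric (trials to first success), p = 0.285.
P(Y = 9) = (1−p)^8 · p = 0.068304 · 0.285 = 0.019467

0.0195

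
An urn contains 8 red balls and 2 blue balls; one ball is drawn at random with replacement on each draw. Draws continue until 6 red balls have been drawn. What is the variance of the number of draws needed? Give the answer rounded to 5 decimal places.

1.87500

Y = total draws until the sixth success; negative binomial with r=6, p=0.80.
Var(Y) = r(1−p)/p² = 6·0.20 / 0.80² = 1.8750000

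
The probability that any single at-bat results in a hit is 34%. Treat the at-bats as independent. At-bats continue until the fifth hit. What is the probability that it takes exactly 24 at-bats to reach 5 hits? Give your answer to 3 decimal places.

Y = trial on which the fifth success occurs; negative binomial, r=5, p=0.34.
P(Y=24) = C(23,4) · p^5 · (1−p)^19
= 8855 · 0.0045435 · 0.00037268 = 0.01499

0.015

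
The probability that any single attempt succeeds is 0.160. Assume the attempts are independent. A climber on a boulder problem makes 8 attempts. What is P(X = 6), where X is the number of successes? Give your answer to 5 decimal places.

0.00033

X ~ Binomial(n=8, p=0.16).
P(X=6) = C(8,6) · p^6 · (1−p)^2
= 28 · 1.6777e-05 · 0.7056 = 0.0003315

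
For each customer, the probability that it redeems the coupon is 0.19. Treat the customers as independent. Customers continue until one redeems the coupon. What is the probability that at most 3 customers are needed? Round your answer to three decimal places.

0.469

Y = number of customers to the first success; geometric, p = 0.19.
P(Y ≤ 3) = 1 − (1−p)^3 = 1 − 0.53144 = 0.46856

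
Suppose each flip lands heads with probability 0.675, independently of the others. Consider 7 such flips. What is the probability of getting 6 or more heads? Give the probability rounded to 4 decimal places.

X ~ Binomial(7, 0.675); P(X ≥ 6) = Σ C(7,k) p^k (1−p)^(7−k) over k:
  k=6: C(7,6)·0.675^6·0.325^1 = 0.215181
  k=7: C(7,7)·0.675^7·0.325^0 = 0.063845
Total = 0.279026

0.2790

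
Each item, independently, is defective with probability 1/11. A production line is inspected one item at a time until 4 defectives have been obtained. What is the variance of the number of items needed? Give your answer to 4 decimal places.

440.0000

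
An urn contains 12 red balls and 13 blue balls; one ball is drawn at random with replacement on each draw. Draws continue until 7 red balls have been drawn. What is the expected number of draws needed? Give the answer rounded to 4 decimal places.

Y = total draws until the seventh success; negative binomial with r=7, p=0.48.
E[Y] = r / p = 7 / 0.48 = 14.583333

14.5833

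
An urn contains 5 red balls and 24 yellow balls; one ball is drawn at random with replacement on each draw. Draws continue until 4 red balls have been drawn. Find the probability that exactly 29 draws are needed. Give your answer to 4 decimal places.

0.0255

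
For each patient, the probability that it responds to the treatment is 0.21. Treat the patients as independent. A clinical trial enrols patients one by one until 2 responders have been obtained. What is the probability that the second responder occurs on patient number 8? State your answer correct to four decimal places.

0.0750

Y = trial on which the second success occurs; negative binomial, r=2, p=0.21.
P(Y=8) = C(7,1) · p^2 · (1−p)^6
= 7 · 0.0441 · 0.24309 = 0.075041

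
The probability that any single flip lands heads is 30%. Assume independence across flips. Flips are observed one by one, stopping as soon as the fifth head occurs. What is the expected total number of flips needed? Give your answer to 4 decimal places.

Y = total flips until the fifth success; negative binomial with r=5, p=0.30.
E[Y] = r / p = 5 / 0.30 = 16.666667

16.6667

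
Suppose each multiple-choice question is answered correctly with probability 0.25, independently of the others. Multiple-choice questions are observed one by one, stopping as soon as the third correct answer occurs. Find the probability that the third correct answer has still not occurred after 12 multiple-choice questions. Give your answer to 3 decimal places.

Needing more than 12 multiple-choice questions ⇔ fewer than 3 successes in the first 12. With X ~ Binomial(12, 0.25), P(Y > 12) = P(X ≤ 2).
  k=0: C(12,0)·0.25^0·0.75^12 = 0.03168
  k=1: C(12,1)·0.25^1·0.75^11 = 0.12671
  k=2: C(12,2)·0.25^2·0.75^10 = 0.23229
P(X ≤ 2) = 0.39068

0.391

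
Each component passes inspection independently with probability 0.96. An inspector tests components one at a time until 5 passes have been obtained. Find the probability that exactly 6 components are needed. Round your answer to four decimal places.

Y = trial on which the fifth success occurs; negative binomial, r=5, p=0.96.
P(Y=6) = C(5,4) · p^5 · (1−p)^1
= 5 · 0.81537 · 0.04 = 0.163075

0.1631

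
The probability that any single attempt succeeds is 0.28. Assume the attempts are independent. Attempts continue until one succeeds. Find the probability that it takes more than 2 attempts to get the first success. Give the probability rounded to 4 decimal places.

0.5184

Y = number of attempts to the first success; geometric, p = 0.28.
P(Y > 2) = P(first 2 all fail) = (1−p)^2 = 0.518400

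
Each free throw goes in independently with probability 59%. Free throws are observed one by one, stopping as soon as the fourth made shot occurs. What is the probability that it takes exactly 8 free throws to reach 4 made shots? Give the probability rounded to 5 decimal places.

Y = trial on which the fourth success occurs; negative binomial, r=4, p=0.59.
P(Y=8) = C(7,3) · p^4 · (1−p)^4
= 35 · 0.12117 · 0.028258 = 0.1198427

0.11984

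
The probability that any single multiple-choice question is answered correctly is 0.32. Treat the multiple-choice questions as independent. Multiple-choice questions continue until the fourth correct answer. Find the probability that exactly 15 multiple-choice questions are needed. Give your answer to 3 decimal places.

Y = trial on which the fourth success occurs; negative binomial, r=4, p=0.32.
P(Y=15) = C(14,3) · p^4 · (1−p)^11
= 364 · 0.010486 · 0.014375 = 0.05487

0.055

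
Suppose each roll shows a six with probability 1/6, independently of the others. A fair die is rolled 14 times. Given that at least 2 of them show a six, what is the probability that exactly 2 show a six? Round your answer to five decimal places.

X ~ Binomial(14, 0.166667). Want P(X=2 | X≥2) = P(X=2) / P(X≥2).
P(X=2) = C(14,2)·0.166667^2·0.833333^12 = 0.2835071
P(X≥2) = 1 − 0.0778866 − 0.2180824 = 0.7040310
Ratio = 0.2835071 / 0.7040310 = 0.4026912

0.40269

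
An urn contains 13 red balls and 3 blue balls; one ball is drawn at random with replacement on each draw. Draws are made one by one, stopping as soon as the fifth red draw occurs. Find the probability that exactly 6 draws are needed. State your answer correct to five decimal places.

0.33196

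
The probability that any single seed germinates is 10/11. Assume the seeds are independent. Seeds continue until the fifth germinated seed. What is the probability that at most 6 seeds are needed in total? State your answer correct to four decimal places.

Finishing within 6 seeds ⇔ at least 5 successes in the first 6. With X ~ Binomial(6, 0.909091), P(Y ≤ 6) = 1 − P(X ≤ 4).
  k=0: C(6,0)·0.909091^0·0.090909^6 = 0.000001
  k=1: C(6,1)·0.909091^1·0.090909^5 = 0.000034
  k=2: C(6,2)·0.909091^2·0.090909^4 = 0.000847
  k=3: C(6,3)·0.909091^3·0.090909^3 = 0.011289
  k=4: C(6,4)·0.909091^4·0.090909^2 = 0.084671
1 − 0.096842 = 0.903158

0.9032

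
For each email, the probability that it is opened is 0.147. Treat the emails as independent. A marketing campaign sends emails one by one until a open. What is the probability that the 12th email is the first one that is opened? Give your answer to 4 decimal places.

0.0256

Geometric (trials to first success), p = 0.147.
P(Y = 12) = (1−p)^11 · p = 0.17396 · 0.147 = 0.025572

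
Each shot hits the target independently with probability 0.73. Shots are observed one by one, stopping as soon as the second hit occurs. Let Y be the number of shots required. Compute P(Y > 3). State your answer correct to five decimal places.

Needing more than 3 shots ⇔ fewer than 2 successes in the first 3. With X ~ Binomial(3, 0.73), P(Y > 3) = P(X ≤ 1).
  k=0: C(3,0)·0.73^0·0.27^3 = 0.0196830
  k=1: C(3,1)·0.73^1·0.27^2 = 0.1596510
P(X ≤ 1) = 0.1793340

0.17933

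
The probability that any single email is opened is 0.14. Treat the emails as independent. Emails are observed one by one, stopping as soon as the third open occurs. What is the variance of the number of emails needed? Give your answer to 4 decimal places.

Y = total emails until the third success; negative binomial with r=3, p=0.14.
Var(Y) = r(1−p)/p² = 3·0.86 / 0.14² = 131.632653

131.6327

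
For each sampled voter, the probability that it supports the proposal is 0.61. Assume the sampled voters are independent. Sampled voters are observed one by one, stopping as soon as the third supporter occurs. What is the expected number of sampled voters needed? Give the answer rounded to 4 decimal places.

4.9180

Y = total sampled voters until the third success; negative binomial with r=3, p=0.61.
E[Y] = r / p = 3 / 0.61 = 4.918033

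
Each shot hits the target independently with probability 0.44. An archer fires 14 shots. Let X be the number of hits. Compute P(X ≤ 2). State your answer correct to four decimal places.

0.0203

X ~ Binomial(14, 0.44); P(X ≤ 2) = Σ C(14,k) p^k (1−p)^(14−k) over k:
  k=0: C(14,0)·0.44^0·0.56^14 = 0.000298
  k=1: C(14,1)·0.44^1·0.56^13 = 0.003281
  k=2: C(14,2)·0.44^2·0.56^12 = 0.016757
Total = 0.020337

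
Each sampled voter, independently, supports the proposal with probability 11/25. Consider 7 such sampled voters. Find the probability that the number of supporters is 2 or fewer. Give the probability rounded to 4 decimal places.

X ~ Binomial(7, 0.44); P(X ≤ 2) = Σ C(7,k) p^k (1−p)^(7−k) over k:
  k=0: C(7,0)·0.44^0·0.56^7 = 0.017271
  k=1: C(7,1)·0.44^1·0.56^6 = 0.094990
  k=2: C(7,2)·0.44^2·0.56^5 = 0.223906
Total = 0.336167

0.3362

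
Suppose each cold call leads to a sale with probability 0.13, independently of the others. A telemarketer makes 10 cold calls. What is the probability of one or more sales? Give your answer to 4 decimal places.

P(at least one) = 1 − P(none) = 1 − (1 − 0.13)^10
= 1 − 0.248423 = 0.751577

0.7516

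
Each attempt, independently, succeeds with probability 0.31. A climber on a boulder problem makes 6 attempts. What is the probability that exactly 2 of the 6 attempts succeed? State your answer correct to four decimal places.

0.3267

X ~ Binomial(n=6, p=0.31).
P(X=2) = C(6,2) · p^2 · (1−p)^4
= 15 · 0.0961 · 0.22667 = 0.326747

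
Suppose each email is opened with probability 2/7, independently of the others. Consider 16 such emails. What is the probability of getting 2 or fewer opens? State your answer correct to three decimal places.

X ~ Binomial(16, 0.285714); P(X ≤ 2) = Σ C(16,k) p^k (1−p)^(16−k) over k:
  k=0: C(16,0)·0.285714^0·0.714286^16 = 0.00459
  k=1: C(16,1)·0.285714^1·0.714286^15 = 0.02939
  k=2: C(16,2)·0.285714^2·0.714286^14 = 0.08816
Total = 0.12213

0.122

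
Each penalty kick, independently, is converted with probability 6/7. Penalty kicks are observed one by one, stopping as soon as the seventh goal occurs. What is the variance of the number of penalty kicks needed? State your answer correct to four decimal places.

Y = total penalty kicks until the seventh success; negative binomial with r=7, p=0.857143.
Var(Y) = r(1−p)/p² = 7·0.142857 / 0.857143² = 1.361111

1.3611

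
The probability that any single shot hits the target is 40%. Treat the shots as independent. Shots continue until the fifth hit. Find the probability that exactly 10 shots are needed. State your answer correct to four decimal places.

Y = trial on which the fifth success occurs; negative binomial, r=5, p=0.40.
P(Y=10) = C(9,4) · p^5 · (1−p)^5
= 126 · 0.01024 · 0.07776 = 0.100329

0.1003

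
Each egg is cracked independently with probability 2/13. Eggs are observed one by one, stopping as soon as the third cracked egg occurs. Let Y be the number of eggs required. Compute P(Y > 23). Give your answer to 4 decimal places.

0.2905

Needing more than 23 eggs ⇔ fewer than 3 successes in the first 23. With X ~ Binomial(23, 0.153846), P(Y > 23) = P(X ≤ 2).
  k=0: C(23,0)·0.153846^0·0.846154^23 = 0.021445
  k=1: C(23,1)·0.153846^1·0.846154^22 = 0.089681
  k=2: C(23,2)·0.153846^2·0.846154^21 = 0.179362
P(X ≤ 2) = 0.290488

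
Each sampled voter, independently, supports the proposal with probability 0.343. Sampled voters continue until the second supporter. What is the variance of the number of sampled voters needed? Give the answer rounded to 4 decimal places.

Y = total sampled voters until the second success; negative binomial with r=2, p=0.343.
Var(Y) = r(1−p)/p² = 2·0.657 / 0.343² = 11.168816

11.1688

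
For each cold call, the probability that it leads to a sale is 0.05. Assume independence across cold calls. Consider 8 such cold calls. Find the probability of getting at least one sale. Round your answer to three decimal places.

0.337

P(at least one) = 1 − P(none) = 1 − (1 − 0.05)^8
= 1 − 0.66342 = 0.33658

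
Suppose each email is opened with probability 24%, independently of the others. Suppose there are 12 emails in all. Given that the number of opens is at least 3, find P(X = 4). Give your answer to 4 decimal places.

0.3164

X ~ Binomial(12, 0.24). Want P(X=4 | X≥3) = P(X=4) / P(X≥3).
P(X=4) = C(12,4)·0.24^4·0.76^8 = 0.182793
P(X≥3) = 1 − 0.037133 − 0.140716 − 0.244401 = 0.577751
Ratio = 0.182793 / 0.577751 = 0.316387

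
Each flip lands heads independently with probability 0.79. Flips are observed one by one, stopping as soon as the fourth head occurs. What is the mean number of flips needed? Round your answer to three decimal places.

5.063

Y = total flips until the fourth success; negative binomial with r=4, p=0.79.
E[Y] = r / p = 4 / 0.79 = 5.06329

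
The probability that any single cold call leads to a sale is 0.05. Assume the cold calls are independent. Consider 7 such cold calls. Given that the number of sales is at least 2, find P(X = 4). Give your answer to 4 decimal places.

X ~ Binomial(7, 0.05). Want P(X=4 | X≥2) = P(X=4) / P(X≥2).
P(X=4) = C(7,4)·0.05^4·0.95^3 = 0.000188
P(X≥2) = 1 − 0.698337 − 0.257282 = 0.044381
Ratio = 0.000188 / 0.044381 = 0.004226

0.0042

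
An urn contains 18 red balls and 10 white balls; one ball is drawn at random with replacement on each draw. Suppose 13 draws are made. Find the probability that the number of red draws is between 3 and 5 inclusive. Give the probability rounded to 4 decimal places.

X ~ Binomial(13, 0.642857); P(3 ≤ X ≤ 5) = Σ C(13,k) p^k (1−p)^(13−k) over k:
  k=3: C(13,3)·0.642857^3·0.357143^10 = 0.002565
  k=4: C(13,4)·0.642857^4·0.357143^9 = 0.011544
  k=5: C(13,5)·0.642857^5·0.357143^8 = 0.037401
Total = 0.051510

0.0515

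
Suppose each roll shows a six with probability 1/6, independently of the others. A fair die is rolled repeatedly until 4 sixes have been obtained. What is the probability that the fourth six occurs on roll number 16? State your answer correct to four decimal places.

Y = trial on which the fourth success occurs; negative binomial, r=4, p=0.166667.
P(Y=16) = C(15,3) · p^4 · (1−p)^12
= 455 · 0.0007716 · 0.11216 = 0.039376

0.0394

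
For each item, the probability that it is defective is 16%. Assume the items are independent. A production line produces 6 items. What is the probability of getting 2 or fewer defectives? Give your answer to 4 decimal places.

0.9440

X ~ Binomial(6, 0.16); P(X ≤ 2) = Σ C(6,k) p^k (1−p)^(6−k) over k:
  k=0: C(6,0)·0.16^0·0.84^6 = 0.351298
  k=1: C(6,1)·0.16^1·0.84^5 = 0.401483
  k=2: C(6,2)·0.16^2·0.84^4 = 0.191183
Total = 0.943964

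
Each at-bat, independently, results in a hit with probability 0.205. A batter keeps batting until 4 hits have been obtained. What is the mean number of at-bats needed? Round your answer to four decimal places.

Y = total at-bats until the fourth success; negative binomial with r=4, p=0.205.
E[Y] = r / p = 4 / 0.205 = 19.512195

19.5122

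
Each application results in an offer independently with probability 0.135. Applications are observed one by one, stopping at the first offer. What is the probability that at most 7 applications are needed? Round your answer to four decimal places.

Y = number of applications to the first success; geometric, p = 0.135.
P(Y ≤ 7) = 1 − (1−p)^7 = 1 − 0.362337 = 0.637663

0.6377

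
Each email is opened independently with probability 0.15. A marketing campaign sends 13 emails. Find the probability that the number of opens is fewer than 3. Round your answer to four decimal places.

X ~ Binomial(13, 0.15); P(X ≤ 2) = Σ C(13,k) p^k (1−p)^(13−k) over k:
  k=0: C(13,0)·0.15^0·0.85^13 = 0.120905
  k=1: C(13,1)·0.15^1·0.85^12 = 0.277371
  k=2: C(13,2)·0.15^2·0.85^11 = 0.293687
Total = 0.691964

0.6920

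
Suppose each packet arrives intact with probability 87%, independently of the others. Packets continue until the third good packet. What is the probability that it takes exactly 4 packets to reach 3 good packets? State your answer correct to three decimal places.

Y = trial on which the third success occurs; negative binomial, r=3, p=0.87.
P(Y=4) = C(3,2) · p^3 · (1−p)^1
= 3 · 0.6585 · 0.13 = 0.25682

0.257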